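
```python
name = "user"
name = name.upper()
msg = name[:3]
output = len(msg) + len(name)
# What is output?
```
Trace:
  name='user'
  name='USER'
  name='USER', msg='USE'
  name='USER', msg='USE', output=7

Final answer: 7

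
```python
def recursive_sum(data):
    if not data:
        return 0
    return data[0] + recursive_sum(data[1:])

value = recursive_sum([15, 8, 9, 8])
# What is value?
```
Call trace:
recursive_sum(data=[15, 8, 9, 8])
  recursive_sum(data=[8, 9, 8])
    recursive_sum(data=[9, 8])
      recursive_sum(data=[8])
        recursive_sum(data=[])
        -> return 0
      -> return 8
    -> return 17
  -> return 25
-> return 40

Final answer: 40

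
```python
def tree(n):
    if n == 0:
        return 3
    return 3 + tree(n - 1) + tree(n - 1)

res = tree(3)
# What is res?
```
Call trace (a repeated sub-call is expanded the first time; later identical calls just restate its return value):
tree(n=3)
  tree(n=2)
    tree(n=1)
      tree(n=0)
      -> return 3
      tree(n=0)
      -> return 3
    -> return 9
    tree(n=1) -> return 9  (same call as traced above)
  -> return 21
  tree(n=2) -> return 21  (same call as traced above)
-> return 45

Final answer: 45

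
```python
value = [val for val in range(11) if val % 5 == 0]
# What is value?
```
Trace:
  val=0
  val=1
  val=2
  val=3
  val=4
  val=5
  val=6
  val=7
  val=8
  val=9
  val=10
  value=[0, 5, 10]

Final answer: [0, 5, 10]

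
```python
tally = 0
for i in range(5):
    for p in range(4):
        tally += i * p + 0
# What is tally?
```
Trace:
  tally=0
  tally=0, i=0, p=0
  tally=0, i=0, p=1
  tally=0, i=0, p=2
  tally=0, i=0, p=3
  tally=0, i=1, p=0
  tally=1, i=1, p=1
  tally=3, i=1, p=2
  tally=6, i=1, p=3
  tally=6, i=2, p=0
  tally=8, i=2, p=1
  tally=12, i=2, p=2
  tally=18, i=2, p=3
  tally=18, i=3, p=0
  tally=21, i=3, p=1
  tally=27, i=3, p=2
  tally=36, i=3, p=3
  tally=36, i=4, p=0
  tally=40, i=4, p=1
  tally=48, i=4, p=2
  tally=60, i=4, p=3

Final answer: 60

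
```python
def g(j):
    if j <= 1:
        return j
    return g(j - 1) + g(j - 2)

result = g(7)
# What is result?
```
Call trace (a repeated sub-call is expanded the first time; later identical calls just restate its return value):
g(j=7)
  g(j=6)
    g(j=5)
      g(j=4)
        g(j=3)
          g(j=2)
            g(j=1)
            -> return 1
            g(j=0)
            -> return 0
          -> return 1
          g(j=1)
          -> return 1
        -> return 2
        g(j=2) -> return 1  (same call as traced above)
      -> return 3
      g(j=3) -> return 2  (same call as traced above)
    -> return 5
    g(j=4) -> return 3  (same call as traced above)
  -> return 8
  g(j=5) -> return 5  (same call as traced above)
-> return 13

Final answer: 13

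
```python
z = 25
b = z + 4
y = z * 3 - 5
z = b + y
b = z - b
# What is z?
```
Trace:
  z=25
  z=25, b=29
  z=25, b=29, y=70
  z=99, b=29, y=70
  z=99, b=70, y=70

Final answer: 99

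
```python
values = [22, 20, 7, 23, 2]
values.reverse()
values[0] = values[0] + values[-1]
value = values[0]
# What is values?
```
Trace:
  values=[22, 20, 7, 23, 2]
  values=[2, 23, 7, 20, 22]
  values=[24, 23, 7, 20, 22]
  values=[24, 23, 7, 20, 22], value=24

Final answer: [24, 23, 7, 20, 22]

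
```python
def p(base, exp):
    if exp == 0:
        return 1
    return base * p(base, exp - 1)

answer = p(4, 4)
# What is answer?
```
Call trace:
p(base=4, exp=4)
  p(base=4, exp=3)
    p(base=4, exp=2)
      p(base=4, exp=1)
        p(base=4, exp=0)
        -> return 1
      -> return 4
    -> return 16
  -> return 64
-> return 256

Final answer: 256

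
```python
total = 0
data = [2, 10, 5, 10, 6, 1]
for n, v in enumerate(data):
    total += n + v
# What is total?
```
Trace:
  total=0
  total=2, n=0, v=2
  total=13, n=1, v=10
  total=20, n=2, v=5
  total=33, n=3, v=10
  total=43, n=4, v=6
  total=49, n=5, v=1

Final answer: 49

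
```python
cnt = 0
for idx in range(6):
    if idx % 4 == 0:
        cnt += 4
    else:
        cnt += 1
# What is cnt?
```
Trace:
  cnt=0
  cnt=4, idx=0
  cnt=5, idx=1
  cnt=6, idx=2
  cnt=7, idx=3
  cnt=11, idx=4
  cnt=12, idx=5

Final answer: 12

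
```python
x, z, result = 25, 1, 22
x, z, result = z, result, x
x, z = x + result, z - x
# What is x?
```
Trace:
  x=25, z=1, result=22
  x=1, z=22, result=25
  x=26, z=21, result=25

Final answer: 26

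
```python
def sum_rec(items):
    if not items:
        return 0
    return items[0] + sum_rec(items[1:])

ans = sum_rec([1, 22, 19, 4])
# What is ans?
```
Call trace:
sum_rec(items=[1, 22, 19, 4])
  sum_rec(items=[22, 19, 4])
    sum_rec(items=[19, 4])
      sum_rec(items=[4])
        sum_rec(items=[])
        -> return 0
      -> return 4
    -> return 23
  -> return 45
-> return 46

Final answer: 46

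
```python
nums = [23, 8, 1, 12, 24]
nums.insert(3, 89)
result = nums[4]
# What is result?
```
Trace:
  nums=[23, 8, 1, 12, 24]
  nums=[23, 8, 1, 89, 12, 24]
  nums=[23, 8, 1, 89, 12, 24], result=12

Final answer: 12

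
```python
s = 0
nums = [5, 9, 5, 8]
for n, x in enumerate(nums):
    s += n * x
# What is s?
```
Trace:
  s=0
  s=0, n=0, x=5
  s=9, n=1, x=9
  s=19, n=2, x=5
  s=43, n=3, x=8

Final answer: 43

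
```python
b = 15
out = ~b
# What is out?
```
Trace:
  b=15
  b=15, out=-16

Final answer: -16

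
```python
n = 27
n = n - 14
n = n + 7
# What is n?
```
Trace:
  n=27
  n=13
  n=20

Final answer: 20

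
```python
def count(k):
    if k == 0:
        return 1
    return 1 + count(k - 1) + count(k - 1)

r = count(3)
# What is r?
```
Call trace (a repeated sub-call is expanded the first time; later identical calls just restate its return value):
count(k=3)
  count(k=2)
    count(k=1)
      count(k=0)
      -> return 1
      count(k=0)
      -> return 1
    -> return 3
    count(k=1) -> return 3  (same call as traced above)
  -> return 7
  count(k=2) -> return 7  (same call as traced above)
-> return 15

Final answer: 15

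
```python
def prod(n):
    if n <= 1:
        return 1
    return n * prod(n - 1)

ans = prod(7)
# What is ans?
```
Call trace:
prod(n=7)
  prod(n=6)
    prod(n=5)
      prod(n=4)
        prod(n=3)
          prod(n=2)
            prod(n=1)
            -> return 1
          -> return 2
        -> return 6
      -> return 24
    -> return 120
  -> return 720
-> return 5040

Final answer: 5040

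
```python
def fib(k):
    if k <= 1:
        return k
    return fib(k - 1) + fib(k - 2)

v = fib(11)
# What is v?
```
Call trace (a repeated sub-call is expanded the first time; later identical calls just restate its return value):
fib(k=11)
  fib(k=10)
    fib(k=9)
      fib(k=8)
        fib(k=7)
          fib(k=6)
            fib(k=5)
              fib(k=4)
                fib(k=3)
                  fib(k=2)
                    fib(k=1)
                    -> return 1
                    fib(k=0)
                    -> return 0
                  -> return 1
                  fib(k=1)
                  -> return 1
                -> return 2
                fib(k=2) -> return 1  (same call as traced above)
              -> return 3
              fib(k=3) -> return 2  (same call as traced above)
            -> return 5
            fib(k=4) -> return 3  (same call as traced above)
          -> return 8
          fib(k=5) -> return 5  (same call as traced above)
        -> return 13
        fib(k=6) -> return 8  (same call as traced above)
      -> return 21
      fib(k=7) -> return 13  (same call as traced above)
    -> return 34
    fib(k=8) -> return 21  (same call as traced above)
  -> return 55
  fib(k=9) -> return 34  (same call as traced above)
-> return 89

Final answer: 89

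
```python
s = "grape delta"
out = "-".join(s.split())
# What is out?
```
Trace:
  s='grape delta'
  s='grape delta', out='grape-delta'

Final answer: 'grape-delta'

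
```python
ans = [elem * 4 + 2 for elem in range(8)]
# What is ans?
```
Trace:
  elem=0
  elem=1
  elem=2
  elem=3
  elem=4
  elem=5
  elem=6
  elem=7
  ans=[2, 6, 10, 14, 18, 22, 26, 30]

Final answer: [2, 6, 10, 14, 18, 22, 26, 30]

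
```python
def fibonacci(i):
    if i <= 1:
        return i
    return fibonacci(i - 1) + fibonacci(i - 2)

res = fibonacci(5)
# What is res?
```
Call trace (a repeated sub-call is expanded the first time; later identical calls just restate its return value):
fibonacci(i=5)
  fibonacci(i=4)
    fibonacci(i=3)
      fibonacci(i=2)
        fibonacci(i=1)
        -> return 1
        fibonacci(i=0)
        -> return 0
      -> return 1
      fibonacci(i=1)
      -> return 1
    -> return 2
    fibonacci(i=2) -> return 1  (same call as traced above)
  -> return 3
  fibonacci(i=3) -> return 2  (same call as traced above)
-> return 5

Final answer: 5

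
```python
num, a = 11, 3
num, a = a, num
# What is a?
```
Trace:
  num=11, a=3
  num=3, a=11

Final answer: 11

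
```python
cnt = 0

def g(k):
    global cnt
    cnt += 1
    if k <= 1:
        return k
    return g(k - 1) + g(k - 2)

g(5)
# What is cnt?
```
Call trace (a repeated sub-call is expanded the first time; later identical calls just restate its return value):
g(k=5)
  g(k=4)
    g(k=3)
      g(k=2)
        g(k=1)
        -> return 1
        g(k=0)
        -> return 0
      -> return 1
      g(k=1)
      -> return 1
    -> return 2
    g(k=2) -> return 1  (same call as traced above)
  -> return 3
  g(k=3) -> return 2  (same call as traced above)
-> return 5

cnt is incremented once per call, so count the calls in each subtree. Let C(k) = number of calls made by g(k).
C(0) = C(1) = 1 (base case, no recursion); C(k) = 1 + C(k - 1) + C(k - 2) otherwise.
C(2) = 1 + C(1) + C(0) = 1 + 1 + 1 = 3
C(3) = 1 + C(2) + C(1) = 1 + 3 + 1 = 5
C(4) = 1 + C(3) + C(2) = 1 + 5 + 3 = 9
C(5) = 1 + C(4) + C(3) = 1 + 9 + 5 = 15
cnt = C(5) = 15

Final answer: 15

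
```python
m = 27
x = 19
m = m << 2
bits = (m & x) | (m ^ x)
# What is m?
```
Trace:
  m=27
  m=27, x=19
  m=108, x=19
  m=108, x=19, bits=127

Final answer: 108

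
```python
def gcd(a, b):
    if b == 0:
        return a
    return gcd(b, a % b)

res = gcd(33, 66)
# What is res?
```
Call trace:
gcd(a=33, b=66)
  gcd(a=66, b=33)
    gcd(a=33, b=0)
    -> return 33
  -> return 33
-> return 33

Final answer: 33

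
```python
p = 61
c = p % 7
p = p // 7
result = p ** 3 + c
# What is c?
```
Trace:
  p=61
  p=61, c=5
  p=8, c=5
  p=8, c=5, result=517

Final answer: 5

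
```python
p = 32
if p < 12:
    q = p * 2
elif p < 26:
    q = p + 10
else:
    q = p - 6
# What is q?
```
Trace:
  p=32
  p=32, q=26

Final answer: 26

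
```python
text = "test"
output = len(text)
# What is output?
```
Trace:
  text='test'
  text='test', output=4

Final answer: 4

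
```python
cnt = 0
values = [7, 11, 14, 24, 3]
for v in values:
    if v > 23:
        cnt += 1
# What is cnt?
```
Trace:
  cnt=0
  cnt=0, v=7
  cnt=0, v=11
  cnt=0, v=14
  cnt=1, v=24
  cnt=1, v=3

Final answer: 1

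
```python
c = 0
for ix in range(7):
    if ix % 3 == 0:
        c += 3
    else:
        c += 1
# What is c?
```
Trace:
  c=0
  c=3, ix=0
  c=4, ix=1
  c=5, ix=2
  c=8, ix=3
  c=9, ix=4
  c=10, ix=5
  c=13, ix=6

Final answer: 13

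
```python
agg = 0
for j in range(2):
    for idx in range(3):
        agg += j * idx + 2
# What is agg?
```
Trace:
  agg=0
  agg=2, j=0, idx=0
  agg=4, j=0, idx=1
  agg=6, j=0, idx=2
  agg=8, j=1, idx=0
  agg=11, j=1, idx=1
  agg=15, j=1, idx=2

Final answer: 15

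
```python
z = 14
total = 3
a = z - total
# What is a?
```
Trace:
  z=14
  z=14, total=3
  z=14, total=3, a=11

Final answer: 11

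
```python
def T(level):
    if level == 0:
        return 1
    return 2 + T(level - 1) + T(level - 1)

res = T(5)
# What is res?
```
Call trace (a repeated sub-call is expanded the first time; later identical calls just restate its return value):
T(level=5)
  T(level=4)
    T(level=3)
      T(level=2)
        T(level=1)
          T(level=0)
          -> return 1
          T(level=0)
          -> return 1
        -> return 4
        T(level=1) -> return 4  (same call as traced above)
      -> return 10
      T(level=2) -> return 10  (same call as traced above)
    -> return 22
    T(level=3) -> return 22  (same call as traced above)
  -> return 46
  T(level=4) -> return 46  (same call as traced above)
-> return 94

Final answer: 94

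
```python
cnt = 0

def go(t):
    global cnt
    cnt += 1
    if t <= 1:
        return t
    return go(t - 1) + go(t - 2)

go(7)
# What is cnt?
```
Call trace (a repeated sub-call is expanded the first time; later identical calls just restate its return value):
go(t=7)
  go(t=6)
    go(t=5)
      go(t=4)
        go(t=3)
          go(t=2)
            go(t=1)
            -> return 1
            go(t=0)
            -> return 0
          -> return 1
          go(t=1)
          -> return 1
        -> return 2
        go(t=2) -> return 1  (same call as traced above)
      -> return 3
      go(t=3) -> return 2  (same call as traced above)
    -> return 5
    go(t=4) -> return 3  (same call as traced above)
  -> return 8
  go(t=5) -> return 5  (same call as traced above)
-> return 13

cnt is incremented once per call, so count the calls in each subtree. Let C(t) = number of calls made by go(t).
C(0) = C(1) = 1 (base case, no recursion); C(t) = 1 + C(t - 1) + C(t - 2) otherwise.
C(2) = 1 + C(1) + C(0) = 1 + 1 + 1 = 3
C(3) = 1 + C(2) + C(1) = 1 + 3 + 1 = 5
C(4) = 1 + C(3) + C(2) = 1 + 5 + 3 = 9
C(5) = 1 + C(4) + C(3) = 1 + 9 + 5 = 15
C(6) = 1 + C(5) + C(4) = 1 + 15 + 9 = 25
C(7) = 1 + C(6) + C(5) = 1 + 25 + 15 = 41
cnt = C(7) = 41

Final answer: 41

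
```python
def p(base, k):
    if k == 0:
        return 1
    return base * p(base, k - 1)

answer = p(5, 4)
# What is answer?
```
Call trace:
p(base=5, k=4)
  p(base=5, k=3)
    p(base=5, k=2)
      p(base=5, k=1)
        p(base=5, k=0)
        -> return 1
      -> return 5
    -> return 25
  -> return 125
-> return 625

Final answer: 625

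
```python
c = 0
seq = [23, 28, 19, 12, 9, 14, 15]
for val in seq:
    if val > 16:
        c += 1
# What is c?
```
Trace:
  c=0
  c=1, val=23
  c=2, val=28
  c=3, val=19
  c=3, val=12
  c=3, val=9
  c=3, val=14
  c=3, val=15

Final answer: 3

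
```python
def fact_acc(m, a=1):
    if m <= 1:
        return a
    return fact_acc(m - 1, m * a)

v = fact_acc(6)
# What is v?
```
Call trace:
fact_acc(m=6, a=1)
  fact_acc(m=5, a=6)
    fact_acc(m=4, a=30)
      fact_acc(m=3, a=120)
        fact_acc(m=2, a=360)
          fact_acc(m=1, a=720)
          -> return 720
        -> return 720
      -> return 720
    -> return 720
  -> return 720
-> return 720

Final answer: 720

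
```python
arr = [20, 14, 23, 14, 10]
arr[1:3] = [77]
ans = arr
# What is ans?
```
Trace:
  arr=[20, 14, 23, 14, 10]
  arr=[20, 77, 14, 10]
  arr=[20, 77, 14, 10], ans=[20, 77, 14, 10]

Final answer: [20, 77, 14, 10]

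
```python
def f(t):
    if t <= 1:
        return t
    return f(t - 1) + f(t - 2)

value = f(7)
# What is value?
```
Call trace (a repeated sub-call is expanded the first time; later identical calls just restate its return value):
f(t=7)
  f(t=6)
    f(t=5)
      f(t=4)
        f(t=3)
          f(t=2)
            f(t=1)
            -> return 1
            f(t=0)
            -> return 0
          -> return 1
          f(t=1)
          -> return 1
        -> return 2
        f(t=2) -> return 1  (same call as traced above)
      -> return 3
      f(t=3) -> return 2  (same call as traced above)
    -> return 5
    f(t=4) -> return 3  (same call as traced above)
  -> return 8
  f(t=5) -> return 5  (same call as traced above)
-> return 13

Final answer: 13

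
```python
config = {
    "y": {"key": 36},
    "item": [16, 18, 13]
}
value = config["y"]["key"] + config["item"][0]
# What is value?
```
Trace:
  config={'y': {'key': 36}, 'item': [16, 18, 13]}
  config={'y': {'key': 36}, 'item': [16, 18, 13]}, value=52

Final answer: 52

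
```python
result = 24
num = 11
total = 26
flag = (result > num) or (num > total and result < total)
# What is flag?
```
Trace:
  result=24
  result=24, num=11
  result=24, num=11, total=26
  result=24, num=11, total=26, flag=True

Final answer: True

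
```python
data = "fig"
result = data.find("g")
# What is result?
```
Trace:
  data='fig'
  data='fig', result=2

Final answer: 2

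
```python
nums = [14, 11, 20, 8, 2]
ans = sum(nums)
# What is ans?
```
Trace:
  nums=[14, 11, 20, 8, 2]
  nums=[14, 11, 20, 8, 2], ans=55

Final answer: 55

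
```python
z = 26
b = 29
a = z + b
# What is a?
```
Trace:
  z=26
  z=26, b=29
  z=26, b=29, a=55

Final answer: 55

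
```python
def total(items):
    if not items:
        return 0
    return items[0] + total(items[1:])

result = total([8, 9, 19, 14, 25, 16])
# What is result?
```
Call trace:
total(items=[8, 9, 19, 14, 25, 16])
  total(items=[9, 19, 14, 25, 16])
    total(items=[19, 14, 25, 16])
      total(items=[14, 25, 16])
        total(items=[25, 16])
          total(items=[16])
            total(items=[])
            -> return 0
          -> return 16
        -> return 41
      -> return 55
    -> return 74
  -> return 83
-> return 91

Final answer: 91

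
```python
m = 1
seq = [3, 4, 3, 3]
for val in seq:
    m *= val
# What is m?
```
Trace:
  m=1
  m=3, val=3
  m=12, val=4
  m=36, val=3
  m=108, val=3

Final answer: 108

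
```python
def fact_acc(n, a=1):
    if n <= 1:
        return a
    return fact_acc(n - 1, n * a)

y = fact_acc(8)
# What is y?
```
Call trace:
fact_acc(n=8, a=1)
  fact_acc(n=7, a=8)
    fact_acc(n=6, a=56)
      fact_acc(n=5, a=336)
        fact_acc(n=4, a=1680)
          fact_acc(n=3, a=6720)
            fact_acc(n=2, a=20160)
              fact_acc(n=1, a=40320)
              -> return 40320
            -> return 40320
          -> return 40320
        -> return 40320
      -> return 40320
    -> return 40320
  -> return 40320
-> return 40320

Final answer: 40320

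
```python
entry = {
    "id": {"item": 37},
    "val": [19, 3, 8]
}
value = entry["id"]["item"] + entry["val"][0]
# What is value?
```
Trace:
  entry={'id': {'item': 37}, 'val': [19, 3, 8]}
  entry={'id': {'item': 37}, 'val': [19, 3, 8]}, value=56

Final answer: 56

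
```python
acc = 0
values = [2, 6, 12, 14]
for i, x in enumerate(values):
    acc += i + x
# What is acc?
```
Trace:
  acc=0
  acc=2, i=0, x=2
  acc=9, i=1, x=6
  acc=23, i=2, x=12
  acc=40, i=3, x=14

Final answer: 40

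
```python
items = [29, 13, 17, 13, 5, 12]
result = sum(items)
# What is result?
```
Trace:
  items=[29, 13, 17, 13, 5, 12]
  items=[29, 13, 17, 13, 5, 12], result=89

Final answer: 89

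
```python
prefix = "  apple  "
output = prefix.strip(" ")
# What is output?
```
Trace:
  prefix='  apple  '
  prefix='  apple  ', output='apple'

Final answer: 'apple'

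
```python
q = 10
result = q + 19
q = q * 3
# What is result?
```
Trace:
  q=10
  q=10, result=29
  q=30, result=29

Final answer: 29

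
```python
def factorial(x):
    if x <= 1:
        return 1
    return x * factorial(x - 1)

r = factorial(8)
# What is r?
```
Call trace:
factorial(x=8)
  factorial(x=7)
    factorial(x=6)
      factorial(x=5)
        factorial(x=4)
          factorial(x=3)
            factorial(x=2)
              factorial(x=1)
              -> return 1
            -> return 2
          -> return 6
        -> return 24
      -> return 120
    -> return 720
  -> return 5040
-> return 40320

Final answer: 40320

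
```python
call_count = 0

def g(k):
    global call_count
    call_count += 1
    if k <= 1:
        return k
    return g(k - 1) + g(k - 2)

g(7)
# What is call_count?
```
Call trace (a repeated sub-call is expanded the first time; later identical calls just restate its return value):
g(k=7)
  g(k=6)
    g(k=5)
      g(k=4)
        g(k=3)
          g(k=2)
            g(k=1)
            -> return 1
            g(k=0)
            -> return 0
          -> return 1
          g(k=1)
          -> return 1
        -> return 2
        g(k=2) -> return 1  (same call as traced above)
      -> return 3
      g(k=3) -> return 2  (same call as traced above)
    -> return 5
    g(k=4) -> return 3  (same call as traced above)
  -> return 8
  g(k=5) -> return 5  (same call as traced above)
-> return 13

call_count is incremented once per call, so count the calls in each subtree. Let C(k) = number of calls made by g(k).
C(0) = C(1) = 1 (base case, no recursion); C(k) = 1 + C(k - 1) + C(k - 2) otherwise.
C(2) = 1 + C(1) + C(0) = 1 + 1 + 1 = 3
C(3) = 1 + C(2) + C(1) = 1 + 3 + 1 = 5
C(4) = 1 + C(3) + C(2) = 1 + 5 + 3 = 9
C(5) = 1 + C(4) + C(3) = 1 + 9 + 5 = 15
C(6) = 1 + C(5) + C(4) = 1 + 15 + 9 = 25
C(7) = 1 + C(6) + C(5) = 1 + 25 + 15 = 41
call_count = C(7) = 41

Final answer: 41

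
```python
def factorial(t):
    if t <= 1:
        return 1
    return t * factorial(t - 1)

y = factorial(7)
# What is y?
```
Call trace:
factorial(t=7)
  factorial(t=6)
    factorial(t=5)
      factorial(t=4)
        factorial(t=3)
          factorial(t=2)
            factorial(t=1)
            -> return 1
          -> return 2
        -> return 6
      -> return 24
    -> return 120
  -> return 720
-> return 5040

Final answer: 5040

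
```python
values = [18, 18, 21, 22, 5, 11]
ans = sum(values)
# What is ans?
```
Trace:
  values=[18, 18, 21, 22, 5, 11]
  values=[18, 18, 21, 22, 5, 11], ans=95

Final answer: 95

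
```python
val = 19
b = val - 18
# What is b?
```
Trace:
  val=19
  val=19, b=1

Final answer: 1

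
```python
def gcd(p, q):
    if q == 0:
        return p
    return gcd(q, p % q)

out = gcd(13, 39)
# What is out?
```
Call trace:
gcd(p=13, q=39)
  gcd(p=39, q=13)
    gcd(p=13, q=0)
    -> return 13
  -> return 13
-> return 13

Final answer: 13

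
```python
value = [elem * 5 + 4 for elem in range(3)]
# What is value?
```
Trace:
  elem=0
  elem=1
  elem=2
  value=[4, 9, 14]

Final answer: [4, 9, 14]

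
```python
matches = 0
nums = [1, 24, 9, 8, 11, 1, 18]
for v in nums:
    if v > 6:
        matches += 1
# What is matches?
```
Trace:
  matches=0
  matches=0, v=1
  matches=1, v=24
  matches=2, v=9
  matches=3, v=8
  matches=4, v=11
  matches=4, v=1
  matches=5, v=18

Final answer: 5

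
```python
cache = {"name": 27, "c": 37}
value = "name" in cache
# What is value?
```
Trace:
  cache={'name': 27, 'c': 37}
  cache={'name': 27, 'c': 37}, value=True

Final answer: True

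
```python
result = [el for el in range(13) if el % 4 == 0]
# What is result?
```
Trace:
  el=0
  el=1
  el=2
  el=3
  el=4
  el=5
  el=6
  el=7
  el=8
  el=9
  el=10
  el=11
  el=12
  result=[0, 4, 8, 12]

Final answer: [0, 4, 8, 12]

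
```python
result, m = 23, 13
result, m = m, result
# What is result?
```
Trace:
  result=23, m=13
  result=13, m=23

Final answer: 13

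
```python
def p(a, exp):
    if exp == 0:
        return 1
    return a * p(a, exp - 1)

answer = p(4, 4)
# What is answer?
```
Call trace:
p(a=4, exp=4)
  p(a=4, exp=3)
    p(a=4, exp=2)
      p(a=4, exp=1)
        p(a=4, exp=0)
        -> return 1
      -> return 4
    -> return 16
  -> return 64
-> return 256

Final answer: 256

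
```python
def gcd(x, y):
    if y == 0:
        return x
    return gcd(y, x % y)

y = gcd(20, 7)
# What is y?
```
Call trace:
gcd(x=20, y=7)
  gcd(x=7, y=6)
    gcd(x=6, y=1)
      gcd(x=1, y=0)
      -> return 1
    -> return 1
  -> return 1
-> return 1

Final answer: 1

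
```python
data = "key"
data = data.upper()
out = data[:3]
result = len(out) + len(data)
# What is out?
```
Trace:
  data='key'
  data='KEY'
  data='KEY', out='KEY'
  data='KEY', out='KEY', result=6

Final answer: 'KEY'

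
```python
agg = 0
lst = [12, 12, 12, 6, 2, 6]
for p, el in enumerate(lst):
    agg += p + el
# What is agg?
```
Trace:
  agg=0
  agg=12, p=0, el=12
  agg=25, p=1, el=12
  agg=39, p=2, el=12
  agg=48, p=3, el=6
  agg=54, p=4, el=2
  agg=65, p=5, el=6

Final answer: 65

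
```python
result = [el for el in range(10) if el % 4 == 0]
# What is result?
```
Trace:
  el=0
  el=1
  el=2
  el=3
  el=4
  el=5
  el=6
  el=7
  el=8
  el=9
  result=[0, 4, 8]

Final answer: [0, 4, 8]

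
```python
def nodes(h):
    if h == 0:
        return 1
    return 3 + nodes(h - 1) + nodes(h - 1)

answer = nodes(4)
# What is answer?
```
Call trace (a repeated sub-call is expanded the first time; later identical calls just restate its return value):
nodes(h=4)
  nodes(h=3)
    nodes(h=2)
      nodes(h=1)
        nodes(h=0)
        -> return 1
        nodes(h=0)
        -> return 1
      -> return 5
      nodes(h=1) -> return 5  (same call as traced above)
    -> return 13
    nodes(h=2) -> return 13  (same call as traced above)
  -> return 29
  nodes(h=3) -> return 29  (same call as traced above)
-> return 61

Final answer: 61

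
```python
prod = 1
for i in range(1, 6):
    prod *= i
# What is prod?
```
Trace:
  prod=1
  prod=1, i=1
  prod=2, i=2
  prod=6, i=3
  prod=24, i=4
  prod=120, i=5

Final answer: 120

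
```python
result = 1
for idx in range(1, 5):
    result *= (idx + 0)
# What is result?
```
Trace:
  result=1
  result=1, idx=1
  result=2, idx=2
  result=6, idx=3
  result=24, idx=4

Final answer: 24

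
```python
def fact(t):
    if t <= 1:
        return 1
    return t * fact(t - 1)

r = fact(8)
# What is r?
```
Call trace:
fact(t=8)
  fact(t=7)
    fact(t=6)
      fact(t=5)
        fact(t=4)
          fact(t=3)
            fact(t=2)
              fact(t=1)
              -> return 1
            -> return 2
          -> return 6
        -> return 24
      -> return 120
    -> return 720
  -> return 5040
-> return 40320

Final answer: 40320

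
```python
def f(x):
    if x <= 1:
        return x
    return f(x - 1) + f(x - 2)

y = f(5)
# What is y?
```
Call trace (a repeated sub-call is expanded the first time; later identical calls just restate its return value):
f(x=5)
  f(x=4)
    f(x=3)
      f(x=2)
        f(x=1)
        -> return 1
        f(x=0)
        -> return 0
      -> return 1
      f(x=1)
      -> return 1
    -> return 2
    f(x=2) -> return 1  (same call as traced above)
  -> return 3
  f(x=3) -> return 2  (same call as traced above)
-> return 5

Final answer: 5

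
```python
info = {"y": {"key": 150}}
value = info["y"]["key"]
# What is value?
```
Trace:
  info={'y': {'key': 150}}
  info={'y': {'key': 150}}, value=150

Final answer: 150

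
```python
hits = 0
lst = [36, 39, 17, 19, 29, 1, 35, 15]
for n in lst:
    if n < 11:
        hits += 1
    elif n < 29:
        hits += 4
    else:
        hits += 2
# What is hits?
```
Trace:
  hits=0
  hits=2, n=36
  hits=4, n=39
  hits=8, n=17
  hits=12, n=19
  hits=14, n=29
  hits=15, n=1
  hits=17, n=35
  hits=21, n=15

Final answer: 21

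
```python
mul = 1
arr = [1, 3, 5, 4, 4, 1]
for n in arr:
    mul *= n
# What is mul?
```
Trace:
  mul=1
  mul=1, n=1
  mul=3, n=3
  mul=15, n=5
  mul=60, n=4
  mul=240, n=4
  mul=240, n=1

Final answer: 240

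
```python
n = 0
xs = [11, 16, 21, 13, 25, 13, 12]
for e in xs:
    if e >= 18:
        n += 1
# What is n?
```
Trace:
  n=0
  n=0, e=11
  n=0, e=16
  n=1, e=21
  n=1, e=13
  n=2, e=25
  n=2, e=13
  n=2, e=12

Final answer: 2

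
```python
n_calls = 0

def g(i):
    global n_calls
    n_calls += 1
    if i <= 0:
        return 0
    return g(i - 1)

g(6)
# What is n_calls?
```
Call trace:
g(i=6)
  g(i=5)
    g(i=4)
      g(i=3)
        g(i=2)
          g(i=1)
            g(i=0)
            -> return 0
          -> return 0
        -> return 0
      -> return 0
    -> return 0
  -> return 0
-> return 0

n_calls is incremented once per call. g is entered once for each i = 6, 5, 4, 3, 2, 1, 0 (the i <= 0 call returns without recursing), i.e. 6 + 1 calls.
n_calls = 7

Final answer: 7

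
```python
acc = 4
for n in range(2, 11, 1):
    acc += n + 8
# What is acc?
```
Trace:
  acc=4
  acc=14, n=2
  acc=25, n=3
  acc=37, n=4
  acc=50, n=5
  acc=64, n=6
  acc=79, n=7
  acc=95, n=8
  acc=112, n=9
  acc=130, n=10

Final answer: 130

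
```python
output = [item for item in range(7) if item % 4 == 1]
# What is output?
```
Trace:
  item=0
  item=1
  item=2
  item=3
  item=4
  item=5
  item=6
  output=[1, 5]

Final answer: [1, 5]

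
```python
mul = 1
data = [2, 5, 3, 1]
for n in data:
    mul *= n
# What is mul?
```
Trace:
  mul=1
  mul=2, n=2
  mul=10, n=5
  mul=30, n=3
  mul=30, n=1

Final answer: 30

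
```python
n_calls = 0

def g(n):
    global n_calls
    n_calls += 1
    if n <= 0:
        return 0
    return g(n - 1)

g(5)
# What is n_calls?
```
Call trace:
g(n=5)
  g(n=4)
    g(n=3)
      g(n=2)
        g(n=1)
          g(n=0)
          -> return 0
        -> return 0
      -> return 0
    -> return 0
  -> return 0
-> return 0

n_calls is incremented once per call. g is entered once for each n = 5, 4, 3, 2, 1, 0 (the n <= 0 call returns without recursing), i.e. 5 + 1 calls.
n_calls = 6

Final answer: 6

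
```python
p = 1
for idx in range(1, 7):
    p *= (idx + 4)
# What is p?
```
Trace:
  p=1
  p=5, idx=1
  p=30, idx=2
  p=210, idx=3
  p=1680, idx=4
  p=15120, idx=5
  p=151200, idx=6

Final answer: 151200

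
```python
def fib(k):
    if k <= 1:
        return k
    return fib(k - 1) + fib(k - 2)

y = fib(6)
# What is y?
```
Call trace (a repeated sub-call is expanded the first time; later identical calls just restate its return value):
fib(k=6)
  fib(k=5)
    fib(k=4)
      fib(k=3)
        fib(k=2)
          fib(k=1)
          -> return 1
          fib(k=0)
          -> return 0
        -> return 1
        fib(k=1)
        -> return 1
      -> return 2
      fib(k=2) -> return 1  (same call as traced above)
    -> return 3
    fib(k=3) -> return 2  (same call as traced above)
  -> return 5
  fib(k=4) -> return 3  (same call as traced above)
-> return 8

Final answer: 8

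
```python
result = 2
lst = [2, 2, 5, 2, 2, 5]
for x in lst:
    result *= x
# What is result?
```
Trace:
  result=2
  result=4, x=2
  result=8, x=2
  result=40, x=5
  result=80, x=2
  result=160, x=2
  result=800, x=5

Final answer: 800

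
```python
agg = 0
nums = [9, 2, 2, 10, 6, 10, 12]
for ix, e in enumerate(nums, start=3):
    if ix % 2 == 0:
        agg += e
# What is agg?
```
Trace:
  agg=0
  agg=0, ix=3, e=9
  agg=2, ix=4, e=2
  agg=2, ix=5, e=2
  agg=12, ix=6, e=10
  agg=12, ix=7, e=6
  agg=22, ix=8, e=10
  agg=22, ix=9, e=12

Final answer: 22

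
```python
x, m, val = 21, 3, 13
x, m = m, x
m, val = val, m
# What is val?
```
Trace:
  x=21, m=3, val=13
  x=3, m=21, val=13
  x=3, m=13, val=21

Final answer: 21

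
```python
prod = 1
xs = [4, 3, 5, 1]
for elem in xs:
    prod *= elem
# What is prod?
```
Trace:
  prod=1
  prod=4, elem=4
  prod=12, elem=3
  prod=60, elem=5
  prod=60, elem=1

Final answer: 60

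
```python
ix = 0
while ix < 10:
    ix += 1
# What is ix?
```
Trace:
  ix=0
  ix=1
  ix=2
  ix=3
  ix=4
  ix=5
  ix=6
  ix=7
  ix=8
  ix=9
  ix=10

Final answer: 10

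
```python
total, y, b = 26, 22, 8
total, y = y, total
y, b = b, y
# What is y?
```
Trace:
  total=26, y=22, b=8
  total=22, y=26, b=8
  total=22, y=8, b=26

Final answer: 8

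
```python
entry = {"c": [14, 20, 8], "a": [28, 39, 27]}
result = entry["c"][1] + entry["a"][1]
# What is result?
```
Trace:
  entry={'c': [14, 20, 8], 'a': [28, 39, 27]}
  entry={'c': [14, 20, 8], 'a': [28, 39, 27]}, result=59

Final answer: 59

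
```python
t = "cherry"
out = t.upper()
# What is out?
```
Trace:
  t='cherry'
  t='cherry', out='CHERRY'

Final answer: 'CHERRY'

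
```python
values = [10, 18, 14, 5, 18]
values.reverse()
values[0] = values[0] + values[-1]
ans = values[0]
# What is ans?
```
Trace:
  values=[10, 18, 14, 5, 18]
  values=[18, 5, 14, 18, 10]
  values=[28, 5, 14, 18, 10]
  values=[28, 5, 14, 18, 10], ans=28

Final answer: 28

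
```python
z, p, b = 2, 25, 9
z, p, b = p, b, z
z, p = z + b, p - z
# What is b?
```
Trace:
  z=2, p=25, b=9
  z=25, p=9, b=2
  z=27, p=-16, b=2

Final answer: 2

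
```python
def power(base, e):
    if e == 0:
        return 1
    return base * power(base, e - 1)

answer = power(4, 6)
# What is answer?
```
Call trace:
power(base=4, e=6)
  power(base=4, e=5)
    power(base=4, e=4)
      power(base=4, e=3)
        power(base=4, e=2)
          power(base=4, e=1)
            power(base=4, e=0)
            -> return 1
          -> return 4
        -> return 16
      -> return 64
    -> return 256
  -> return 1024
-> return 4096

Final answer: 4096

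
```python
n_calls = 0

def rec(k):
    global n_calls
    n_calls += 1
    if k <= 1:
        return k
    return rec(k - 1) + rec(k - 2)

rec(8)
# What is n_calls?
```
Call trace (a repeated sub-call is expanded the first time; later identical calls just restate its return value):
rec(k=8)
  rec(k=7)
    rec(k=6)
      rec(k=5)
        rec(k=4)
          rec(k=3)
            rec(k=2)
              rec(k=1)
              -> return 1
              rec(k=0)
              -> return 0
            -> return 1
            rec(k=1)
            -> return 1
          -> return 2
          rec(k=2) -> return 1  (same call as traced above)
        -> return 3
        rec(k=3) -> return 2  (same call as traced above)
      -> return 5
      rec(k=4) -> return 3  (same call as traced above)
    -> return 8
    rec(k=5) -> return 5  (same call as traced above)
  -> return 13
  rec(k=6) -> return 8  (same call as traced above)
-> return 21

n_calls is incremented once per call, so count the calls in each subtree. Let C(k) = number of calls made by rec(k).
C(0) = C(1) = 1 (base case, no recursion); C(k) = 1 + C(k - 1) + C(k - 2) otherwise.
C(2) = 1 + C(1) + C(0) = 1 + 1 + 1 = 3
C(3) = 1 + C(2) + C(1) = 1 + 3 + 1 = 5
C(4) = 1 + C(3) + C(2) = 1 + 5 + 3 = 9
C(5) = 1 + C(4) + C(3) = 1 + 9 + 5 = 15
C(6) = 1 + C(5) + C(4) = 1 + 15 + 9 = 25
C(7) = 1 + C(6) + C(5) = 1 + 25 + 15 = 41
C(8) = 1 + C(7) + C(6) = 1 + 41 + 25 = 67
n_calls = C(8) = 67

Final answer: 67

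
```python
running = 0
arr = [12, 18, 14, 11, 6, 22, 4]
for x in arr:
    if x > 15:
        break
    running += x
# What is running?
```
Trace:
  running=0
  running=12, x=12
  running=12, x=18

Final answer: 12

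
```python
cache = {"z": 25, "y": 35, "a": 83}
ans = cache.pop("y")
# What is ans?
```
Trace:
  cache={'z': 25, 'y': 35, 'a': 83}
  cache={'z': 25, 'a': 83}, ans=35

Final answer: 35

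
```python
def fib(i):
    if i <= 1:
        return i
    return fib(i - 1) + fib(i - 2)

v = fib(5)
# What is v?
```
Call trace (a repeated sub-call is expanded the first time; later identical calls just restate its return value):
fib(i=5)
  fib(i=4)
    fib(i=3)
      fib(i=2)
        fib(i=1)
        -> return 1
        fib(i=0)
        -> return 0
      -> return 1
      fib(i=1)
      -> return 1
    -> return 2
    fib(i=2) -> return 1  (same call as traced above)
  -> return 3
  fib(i=3) -> return 2  (same call as traced above)
-> return 5

Final answer: 5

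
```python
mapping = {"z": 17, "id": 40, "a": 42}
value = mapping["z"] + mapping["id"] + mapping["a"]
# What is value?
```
Trace:
  mapping={'z': 17, 'id': 40, 'a': 42}
  mapping={'z': 17, 'id': 40, 'a': 42}, value=99

Final answer: 99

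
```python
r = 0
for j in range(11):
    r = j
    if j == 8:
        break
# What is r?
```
Trace:
  r=0
  r=0, j=0
  r=1, j=1
  r=2, j=2
  r=3, j=3
  r=4, j=4
  r=5, j=5
  r=6, j=6
  r=7, j=7
  r=8, j=8

Final answer: 8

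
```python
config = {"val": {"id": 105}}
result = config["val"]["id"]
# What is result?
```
Trace:
  config={'val': {'id': 105}}
  config={'val': {'id': 105}}, result=105

Final answer: 105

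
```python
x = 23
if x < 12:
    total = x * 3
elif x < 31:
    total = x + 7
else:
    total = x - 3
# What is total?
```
Trace:
  x=23
  x=23, total=30

Final answer: 30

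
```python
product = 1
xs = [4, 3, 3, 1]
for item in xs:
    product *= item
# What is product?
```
Trace:
  product=1
  product=4, item=4
  product=12, item=3
  product=36, item=3
  product=36, item=1

Final answer: 36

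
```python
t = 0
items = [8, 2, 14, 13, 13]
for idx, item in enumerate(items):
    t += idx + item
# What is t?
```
Trace:
  t=0
  t=8, idx=0, item=8
  t=11, idx=1, item=2
  t=27, idx=2, item=14
  t=43, idx=3, item=13
  t=60, idx=4, item=13

Final answer: 60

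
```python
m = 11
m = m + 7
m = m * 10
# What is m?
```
Trace:
  m=11
  m=18
  m=180

Final answer: 180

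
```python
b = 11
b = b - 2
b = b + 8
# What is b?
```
Trace:
  b=11
  b=9
  b=17

Final answer: 17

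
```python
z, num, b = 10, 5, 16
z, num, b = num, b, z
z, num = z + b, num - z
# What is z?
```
Trace:
  z=10, num=5, b=16
  z=5, num=16, b=10
  z=15, num=11, b=10

Final answer: 15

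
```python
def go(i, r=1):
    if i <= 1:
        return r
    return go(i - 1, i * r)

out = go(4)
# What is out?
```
Call trace:
go(i=4, r=1)
  go(i=3, r=4)
    go(i=2, r=12)
      go(i=1, r=24)
      -> return 24
    -> return 24
  -> return 24
-> return 24

Final answer: 24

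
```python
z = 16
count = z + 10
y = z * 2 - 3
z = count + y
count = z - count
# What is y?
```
Trace:
  z=16
  z=16, count=26
  z=16, count=26, y=29
  z=55, count=26, y=29
  z=55, count=29, y=29

Final answer: 29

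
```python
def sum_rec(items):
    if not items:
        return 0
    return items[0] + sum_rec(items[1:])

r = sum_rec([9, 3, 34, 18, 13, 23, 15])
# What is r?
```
Call trace:
sum_rec(items=[9, 3, 34, 18, 13, 23, 15])
  sum_rec(items=[3, 34, 18, 13, 23, 15])
    sum_rec(items=[34, 18, 13, 23, 15])
      sum_rec(items=[18, 13, 23, 15])
        sum_rec(items=[13, 23, 15])
          sum_rec(items=[23, 15])
            sum_rec(items=[15])
              sum_rec(items=[])
              -> return 0
            -> return 15
          -> return 38
        -> return 51
      -> return 69
    -> return 103
  -> return 106
-> return 115

Final answer: 115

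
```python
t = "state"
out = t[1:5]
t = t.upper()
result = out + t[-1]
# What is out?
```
Trace:
  t='state'
  t='state', out='tate'
  t='STATE', out='tate'
  t='STATE', out='tate', result='tateE'

Final answer: 'tate'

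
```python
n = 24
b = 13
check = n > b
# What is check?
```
Trace:
  n=24
  n=24, b=13
  n=24, b=13, check=True

Final answer: True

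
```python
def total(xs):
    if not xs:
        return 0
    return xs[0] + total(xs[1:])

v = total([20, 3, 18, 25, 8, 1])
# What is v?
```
Call trace:
total(xs=[20, 3, 18, 25, 8, 1])
  total(xs=[3, 18, 25, 8, 1])
    total(xs=[18, 25, 8, 1])
      total(xs=[25, 8, 1])
        total(xs=[8, 1])
          total(xs=[1])
            total(xs=[])
            -> return 0
          -> return 1
        -> return 9
      -> return 34
    -> return 52
  -> return 55
-> return 75

Final answer: 75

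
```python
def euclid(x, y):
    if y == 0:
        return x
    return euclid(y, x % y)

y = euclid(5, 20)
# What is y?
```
Call trace:
euclid(x=5, y=20)
  euclid(x=20, y=5)
    euclid(x=5, y=0)
    -> return 5
  -> return 5
-> return 5

Final answer: 5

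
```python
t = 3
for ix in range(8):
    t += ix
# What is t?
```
Trace:
  t=3
  t=3, ix=0
  t=4, ix=1
  t=6, ix=2
  t=9, ix=3
  t=13, ix=4
  t=18, ix=5
  t=24, ix=6
  t=31, ix=7

Final answer: 31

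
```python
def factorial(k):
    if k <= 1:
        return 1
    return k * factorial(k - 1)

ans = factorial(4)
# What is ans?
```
Call trace:
factorial(k=4)
  factorial(k=3)
    factorial(k=2)
      factorial(k=1)
      -> return 1
    -> return 2
  -> return 6
-> return 24

Final answer: 24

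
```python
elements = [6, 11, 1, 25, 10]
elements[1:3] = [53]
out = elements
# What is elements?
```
Trace:
  elements=[6, 11, 1, 25, 10]
  elements=[6, 53, 25, 10]
  elements=[6, 53, 25, 10], out=[6, 53, 25, 10]

Final answer: [6, 53, 25, 10]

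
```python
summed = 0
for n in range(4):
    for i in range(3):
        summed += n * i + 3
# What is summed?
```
Trace:
  summed=0
  summed=3, n=0, i=0
  summed=6, n=0, i=1
  summed=9, n=0, i=2
  summed=12, n=1, i=0
  summed=16, n=1, i=1
  summed=21, n=1, i=2
  summed=24, n=2, i=0
  summed=29, n=2, i=1
  summed=36, n=2, i=2
  summed=39, n=3, i=0
  summed=45, n=3, i=1
  summed=54, n=3, i=2

Final answer: 54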